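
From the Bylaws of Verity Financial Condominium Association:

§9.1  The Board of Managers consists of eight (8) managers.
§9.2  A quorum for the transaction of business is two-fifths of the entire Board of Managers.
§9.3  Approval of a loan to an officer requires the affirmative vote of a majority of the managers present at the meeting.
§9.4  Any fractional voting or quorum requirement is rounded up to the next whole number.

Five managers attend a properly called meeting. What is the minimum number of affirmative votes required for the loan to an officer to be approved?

The loan to an officer requires a majority of the managers present (5).
A majority of 5 is 3.

3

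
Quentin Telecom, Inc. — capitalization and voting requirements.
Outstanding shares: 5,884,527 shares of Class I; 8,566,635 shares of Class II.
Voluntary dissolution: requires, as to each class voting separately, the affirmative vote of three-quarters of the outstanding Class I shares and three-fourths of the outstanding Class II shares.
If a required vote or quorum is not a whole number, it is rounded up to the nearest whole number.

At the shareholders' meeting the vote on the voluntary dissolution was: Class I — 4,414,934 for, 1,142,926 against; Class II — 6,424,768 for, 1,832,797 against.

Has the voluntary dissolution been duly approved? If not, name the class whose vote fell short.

Class I: 3/4 of 5884527 = 4413395.25, rounded up to 4413396; 4,413,396 required, 4,414,934 in favor — approved.
Class II: 3/4 of 8566635 = 6424976.25, rounded up to 6424977; 6,424,977 required, 6,424,768 in favor — not approved.

Not approved — the Class II shares did not give the required vote.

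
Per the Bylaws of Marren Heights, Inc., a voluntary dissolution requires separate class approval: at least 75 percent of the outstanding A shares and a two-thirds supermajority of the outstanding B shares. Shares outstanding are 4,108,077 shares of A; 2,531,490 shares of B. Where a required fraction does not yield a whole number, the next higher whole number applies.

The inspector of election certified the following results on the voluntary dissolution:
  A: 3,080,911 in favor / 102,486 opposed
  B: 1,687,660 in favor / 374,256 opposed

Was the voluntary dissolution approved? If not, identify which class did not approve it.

Not approved — the A shares did not give the required vote.

A: 3/4 of 4108077 = 3081057.75, rounded up to 3081058; 3,081,058 required, 3,080,911 in favor — not approved.
B: 2/3 of 2531490 = 1687660; 1,687,660 required, 1,687,660 in favor — approved.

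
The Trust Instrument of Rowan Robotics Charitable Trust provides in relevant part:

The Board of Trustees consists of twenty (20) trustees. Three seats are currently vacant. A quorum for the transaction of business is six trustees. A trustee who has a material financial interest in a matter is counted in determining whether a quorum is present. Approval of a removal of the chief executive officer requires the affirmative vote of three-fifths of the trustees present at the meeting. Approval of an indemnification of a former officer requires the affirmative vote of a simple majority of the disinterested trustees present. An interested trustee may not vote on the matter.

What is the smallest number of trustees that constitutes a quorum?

The quorum is fixed at 6.

6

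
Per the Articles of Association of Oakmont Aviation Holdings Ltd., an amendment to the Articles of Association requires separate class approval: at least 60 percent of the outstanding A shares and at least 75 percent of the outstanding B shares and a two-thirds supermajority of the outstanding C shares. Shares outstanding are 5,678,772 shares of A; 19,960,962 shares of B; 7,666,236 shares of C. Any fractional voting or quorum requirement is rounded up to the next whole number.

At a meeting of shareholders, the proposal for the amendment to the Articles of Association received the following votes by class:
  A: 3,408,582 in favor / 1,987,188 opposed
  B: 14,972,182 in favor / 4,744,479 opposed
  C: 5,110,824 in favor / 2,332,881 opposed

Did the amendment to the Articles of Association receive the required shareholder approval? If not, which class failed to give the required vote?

Approved — every class gave the required vote.

A: 3/5 of 5678772 = 3407263.20, rounded up to 3407264; 3,407,264 required, 3,408,582 in favor — approved.
B: 3/4 of 19960962 = 14970721.50, rounded up to 14970722; 14,970,722 required, 14,972,182 in favor — approved.
C: 2/3 of 7666236 = 5110824; 5,110,824 required, 5,110,824 in favor — approved.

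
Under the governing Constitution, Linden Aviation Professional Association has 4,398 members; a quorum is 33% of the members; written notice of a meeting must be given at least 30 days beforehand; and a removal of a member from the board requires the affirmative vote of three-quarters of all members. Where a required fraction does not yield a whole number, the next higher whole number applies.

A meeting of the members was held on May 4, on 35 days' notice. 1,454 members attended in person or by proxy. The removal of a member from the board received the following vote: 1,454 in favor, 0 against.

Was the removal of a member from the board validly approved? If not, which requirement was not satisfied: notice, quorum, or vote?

Notice: 35 days given; 30 required. Satisfied.
Quorum: 33% of 4,398 = 1,451.34, rounded up to 1,452; 1,454 present. Satisfied.
Vote: requires three-fourths of all members (4,398); 3/4 of 4398 = 3298.50, rounded up to 3299, so 3,299 needed; 1,454 in favor. Not satisfied.

Invalid — vote requirement not satisfied.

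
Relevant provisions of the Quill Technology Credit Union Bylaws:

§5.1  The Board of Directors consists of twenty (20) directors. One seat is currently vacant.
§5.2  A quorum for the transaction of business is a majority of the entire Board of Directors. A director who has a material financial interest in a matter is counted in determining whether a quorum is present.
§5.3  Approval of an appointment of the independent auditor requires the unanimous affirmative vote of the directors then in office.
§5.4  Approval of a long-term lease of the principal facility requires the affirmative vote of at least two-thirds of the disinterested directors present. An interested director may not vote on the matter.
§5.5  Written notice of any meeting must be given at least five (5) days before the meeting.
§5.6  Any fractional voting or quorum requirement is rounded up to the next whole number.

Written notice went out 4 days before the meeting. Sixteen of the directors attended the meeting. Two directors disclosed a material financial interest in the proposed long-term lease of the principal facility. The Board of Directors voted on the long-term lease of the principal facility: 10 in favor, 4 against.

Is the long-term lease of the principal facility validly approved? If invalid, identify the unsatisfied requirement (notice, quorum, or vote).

Invalid — notice requirement not satisfied.

Notice: 4 days given; 5 required (4 < 5). Not satisfied.
Quorum: 16 present (interested directors count toward quorum); quorum is 11. Satisfied.
Vote: the long-term lease of the principal facility requires two-thirds of the disinterested directors present (16 − 2 = 14). 2/3 of 14 = 9.33, rounded up to 10, so 10 affirmative votes are needed; 10 voted in favor. Satisfied.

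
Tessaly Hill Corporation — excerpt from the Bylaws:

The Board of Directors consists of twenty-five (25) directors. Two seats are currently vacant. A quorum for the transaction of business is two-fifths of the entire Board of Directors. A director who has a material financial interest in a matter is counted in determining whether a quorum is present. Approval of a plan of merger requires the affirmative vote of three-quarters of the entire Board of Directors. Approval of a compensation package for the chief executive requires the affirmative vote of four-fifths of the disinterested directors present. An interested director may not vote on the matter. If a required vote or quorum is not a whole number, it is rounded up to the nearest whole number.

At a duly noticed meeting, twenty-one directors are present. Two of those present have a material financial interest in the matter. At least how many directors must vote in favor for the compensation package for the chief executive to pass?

16

The compensation package for the chief executive requires four-fifths of the disinterested directors present (21 − 2 = 19).
4/5 of 19 = 15.20, rounded up to 16.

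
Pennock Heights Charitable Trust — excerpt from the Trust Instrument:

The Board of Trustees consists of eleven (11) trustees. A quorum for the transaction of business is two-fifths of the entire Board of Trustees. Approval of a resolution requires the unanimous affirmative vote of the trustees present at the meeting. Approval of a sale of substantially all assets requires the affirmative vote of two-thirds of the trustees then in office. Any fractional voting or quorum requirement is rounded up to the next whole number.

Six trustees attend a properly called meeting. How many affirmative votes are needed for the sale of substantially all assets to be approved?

8

The sale of substantially all assets requires two-thirds of the trustees then in office (11).
2/3 of 11 = 7.33, rounded up to 8.
(Only 6 can vote, so the sale of substantially all assets cannot pass at this meeting, but the required vote is still 8.)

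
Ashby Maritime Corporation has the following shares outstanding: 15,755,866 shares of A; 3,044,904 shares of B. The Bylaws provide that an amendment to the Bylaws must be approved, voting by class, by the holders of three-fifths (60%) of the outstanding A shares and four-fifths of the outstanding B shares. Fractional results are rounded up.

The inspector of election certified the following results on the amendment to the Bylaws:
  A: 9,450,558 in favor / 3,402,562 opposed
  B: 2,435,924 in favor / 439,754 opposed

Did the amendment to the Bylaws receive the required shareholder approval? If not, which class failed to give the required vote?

A: 3/5 of 15755866 = 9453519.60, rounded up to 9453520; 9,453,520 required, 9,450,558 in favor — not approved.
B: 4/5 of 3044904 = 2435923.20, rounded up to 2435924; 2,435,924 required, 2,435,924 in favor — approved.

Not approved — the A shares did not give the required vote.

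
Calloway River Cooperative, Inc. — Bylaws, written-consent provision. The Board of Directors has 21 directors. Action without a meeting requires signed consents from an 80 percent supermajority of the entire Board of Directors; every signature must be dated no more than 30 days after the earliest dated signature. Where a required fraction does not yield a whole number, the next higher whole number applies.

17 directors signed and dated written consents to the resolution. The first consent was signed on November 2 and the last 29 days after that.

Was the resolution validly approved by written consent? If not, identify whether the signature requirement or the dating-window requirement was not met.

Signatures required: an 80 percent supermajority of 21 — 4/5 of 21 = 16.80, rounded up to 17, so 17 needed; 17 signed. Sufficient.
Dating window: the latest signature is 29 days after the earliest; the limit is 30 days. Within the window.

Effective — both the signature and dating-window requirements are satisfied.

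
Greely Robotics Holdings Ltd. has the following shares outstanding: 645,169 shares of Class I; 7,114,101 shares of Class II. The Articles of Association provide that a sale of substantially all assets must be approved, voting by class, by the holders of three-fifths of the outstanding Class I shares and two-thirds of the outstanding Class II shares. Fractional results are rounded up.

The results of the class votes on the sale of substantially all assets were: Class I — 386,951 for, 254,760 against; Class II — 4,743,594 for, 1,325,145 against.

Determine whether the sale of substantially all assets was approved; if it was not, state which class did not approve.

Not approved — the Class I shares did not give the required vote.

Class I: 3/5 of 645169 = 387101.40, rounded up to 387102; 387,102 required, 386,951 in favor — not approved.
Class II: 2/3 of 7114101 = 4742734; 4,742,734 required, 4,743,594 in favor — approved.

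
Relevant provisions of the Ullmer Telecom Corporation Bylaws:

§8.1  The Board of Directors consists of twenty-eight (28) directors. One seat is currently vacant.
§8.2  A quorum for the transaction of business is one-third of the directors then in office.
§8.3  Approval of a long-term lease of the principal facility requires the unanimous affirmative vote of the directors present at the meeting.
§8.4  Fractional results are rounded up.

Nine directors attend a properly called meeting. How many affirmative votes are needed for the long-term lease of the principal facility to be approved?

9

The long-term lease of the principal facility requires the unanimous vote of the directors present (9).
Unanimous means all 9.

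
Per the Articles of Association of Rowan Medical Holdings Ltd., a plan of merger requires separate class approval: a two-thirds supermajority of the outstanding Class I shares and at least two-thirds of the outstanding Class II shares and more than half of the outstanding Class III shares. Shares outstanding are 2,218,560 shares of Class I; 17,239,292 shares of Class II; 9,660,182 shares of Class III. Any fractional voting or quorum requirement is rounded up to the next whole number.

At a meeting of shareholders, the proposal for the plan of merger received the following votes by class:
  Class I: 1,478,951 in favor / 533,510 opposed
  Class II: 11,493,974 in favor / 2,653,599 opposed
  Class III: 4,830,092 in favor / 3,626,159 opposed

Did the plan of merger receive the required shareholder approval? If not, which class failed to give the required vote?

Class I: 2/3 of 2218560 = 1479040; 1,479,040 required, 1,478,951 in favor — not approved.
Class II: 2/3 of 17239292 = 11492861.33, rounded up to 11492862; 11,492,862 required, 11,493,974 in favor — approved.
Class III: a majority of 9660182 is 4830092; 4,830,092 required, 4,830,092 in favor — approved.

Not approved — the Class I shares did not give the required vote.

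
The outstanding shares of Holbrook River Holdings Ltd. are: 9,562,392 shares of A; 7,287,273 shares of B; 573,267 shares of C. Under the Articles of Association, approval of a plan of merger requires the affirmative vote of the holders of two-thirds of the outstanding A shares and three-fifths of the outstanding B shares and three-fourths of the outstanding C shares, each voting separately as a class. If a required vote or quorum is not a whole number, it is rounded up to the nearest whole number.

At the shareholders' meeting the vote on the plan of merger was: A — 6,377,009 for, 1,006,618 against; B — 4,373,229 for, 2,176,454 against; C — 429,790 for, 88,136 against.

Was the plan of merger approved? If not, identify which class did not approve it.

A: 2/3 of 9562392 = 6374928; 6,374,928 required, 6,377,009 in favor — approved.
B: 3/5 of 7287273 = 4372363.80, rounded up to 4372364; 4,372,364 required, 4,373,229 in favor — approved.
C: 3/4 of 573267 = 429950.25, rounded up to 429951; 429,951 required, 429,790 in favor — not approved.

Not approved — the C shares did not give the required vote.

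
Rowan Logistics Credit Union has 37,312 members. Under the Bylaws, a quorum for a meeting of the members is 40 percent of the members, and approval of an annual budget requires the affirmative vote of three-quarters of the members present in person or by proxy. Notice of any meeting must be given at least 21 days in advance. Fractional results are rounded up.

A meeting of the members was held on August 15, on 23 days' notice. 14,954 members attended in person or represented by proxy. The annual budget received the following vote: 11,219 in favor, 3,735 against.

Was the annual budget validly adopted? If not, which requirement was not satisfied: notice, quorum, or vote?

Valid — all requirements satisfied.

Notice: 23 days given; 21 required. Satisfied.
Quorum: 40% of 37,312 = 14,924.80, rounded up to 14,925; 14,954 present. Satisfied.
Vote: requires three-fourths of those present (14,954); 3/4 of 14954 = 11215.50, rounded up to 11216, so 11,216 needed; 11,219 in favor. Satisfied.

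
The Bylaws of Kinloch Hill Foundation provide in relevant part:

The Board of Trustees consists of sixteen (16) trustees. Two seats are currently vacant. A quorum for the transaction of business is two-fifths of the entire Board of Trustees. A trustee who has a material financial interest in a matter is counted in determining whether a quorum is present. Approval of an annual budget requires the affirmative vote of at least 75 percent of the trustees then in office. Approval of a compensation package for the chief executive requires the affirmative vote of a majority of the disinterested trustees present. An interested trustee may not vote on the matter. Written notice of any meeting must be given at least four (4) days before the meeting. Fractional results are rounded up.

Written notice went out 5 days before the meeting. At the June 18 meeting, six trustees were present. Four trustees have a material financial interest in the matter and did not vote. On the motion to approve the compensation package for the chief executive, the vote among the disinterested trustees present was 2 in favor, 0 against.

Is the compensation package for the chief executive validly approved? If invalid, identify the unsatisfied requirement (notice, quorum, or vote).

Invalid — quorum requirement not satisfied.

Notice: 5 days given; 4 required (5 ≥ 4). Satisfied.
Quorum: 6 present (interested trustees count toward quorum); quorum is 7. Not satisfied.
Vote: the compensation package for the chief executive requires a majority of the disinterested trustees present (6 − 4 = 2). A majority of 2 is 2, so 2 affirmative votes are needed; 2 voted in favor. Satisfied. (Moot — without a quorum no business can be validly transacted.)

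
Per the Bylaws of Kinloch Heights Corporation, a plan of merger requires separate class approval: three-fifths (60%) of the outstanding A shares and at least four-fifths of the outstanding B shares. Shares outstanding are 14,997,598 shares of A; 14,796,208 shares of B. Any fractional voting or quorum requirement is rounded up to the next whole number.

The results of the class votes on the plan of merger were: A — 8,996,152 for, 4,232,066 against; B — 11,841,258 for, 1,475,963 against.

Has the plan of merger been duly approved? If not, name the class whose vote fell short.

A: 3/5 of 14997598 = 8998558.80, rounded up to 8998559; 8,998,559 required, 8,996,152 in favor — not approved.
B: 4/5 of 14796208 = 11836966.40, rounded up to 11836967; 11,836,967 required, 11,841,258 in favor — approved.

Not approved — the A shares did not give the required vote.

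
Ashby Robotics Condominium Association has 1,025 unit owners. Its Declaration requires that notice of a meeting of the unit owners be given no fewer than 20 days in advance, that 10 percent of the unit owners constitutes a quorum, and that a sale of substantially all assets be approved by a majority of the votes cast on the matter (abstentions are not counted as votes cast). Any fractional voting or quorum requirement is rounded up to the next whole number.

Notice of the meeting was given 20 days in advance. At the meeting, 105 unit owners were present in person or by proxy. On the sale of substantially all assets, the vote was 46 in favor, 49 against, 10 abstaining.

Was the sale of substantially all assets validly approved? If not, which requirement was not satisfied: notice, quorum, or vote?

Notice: 20 days given; 20 required. Satisfied.
Quorum: 10% of 1,025 = 102.50, rounded up to 103; 105 present. Satisfied.
Vote: requires a majority of the votes cast (105 − 10 abstaining = 95); a majority of 95 is 48, so 48 needed; 46 in favor. Not satisfied.

Invalid — vote requirement not satisfied.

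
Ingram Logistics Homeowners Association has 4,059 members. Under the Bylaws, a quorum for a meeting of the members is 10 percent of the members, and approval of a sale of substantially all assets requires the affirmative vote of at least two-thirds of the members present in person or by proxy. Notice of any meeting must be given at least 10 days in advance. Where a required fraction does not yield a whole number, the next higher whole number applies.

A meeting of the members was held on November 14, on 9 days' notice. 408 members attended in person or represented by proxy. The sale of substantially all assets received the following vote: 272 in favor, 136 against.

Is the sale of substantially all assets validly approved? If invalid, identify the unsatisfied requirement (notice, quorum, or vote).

Invalid — notice requirement not satisfied.

Notice: 9 days given; 10 required. Not satisfied.
Quorum: 10% of 4,059 = 405.90, rounded up to 406; 408 present. Satisfied.
Vote: requires two-thirds of those present (408); 2/3 of 408 = 272, so 272 needed; 272 in favor. Satisfied.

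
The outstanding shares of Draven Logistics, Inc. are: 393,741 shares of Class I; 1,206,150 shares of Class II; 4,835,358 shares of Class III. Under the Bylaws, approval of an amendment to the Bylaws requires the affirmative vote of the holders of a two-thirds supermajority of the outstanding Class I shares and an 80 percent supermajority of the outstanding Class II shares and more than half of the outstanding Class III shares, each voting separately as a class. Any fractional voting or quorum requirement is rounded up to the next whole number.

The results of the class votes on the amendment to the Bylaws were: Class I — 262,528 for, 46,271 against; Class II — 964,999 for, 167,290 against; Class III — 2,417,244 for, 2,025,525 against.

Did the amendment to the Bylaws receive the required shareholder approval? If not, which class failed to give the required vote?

Not approved — the Class III shares did not give the required vote.

Class I: 2/3 of 393741 = 262494; 262,494 required, 262,528 in favor — approved.
Class II: 4/5 of 1206150 = 964920; 964,920 required, 964,999 in favor — approved.
Class III: a majority of 4835358 is 2417680; 2,417,680 required, 2,417,244 in favor — not approved.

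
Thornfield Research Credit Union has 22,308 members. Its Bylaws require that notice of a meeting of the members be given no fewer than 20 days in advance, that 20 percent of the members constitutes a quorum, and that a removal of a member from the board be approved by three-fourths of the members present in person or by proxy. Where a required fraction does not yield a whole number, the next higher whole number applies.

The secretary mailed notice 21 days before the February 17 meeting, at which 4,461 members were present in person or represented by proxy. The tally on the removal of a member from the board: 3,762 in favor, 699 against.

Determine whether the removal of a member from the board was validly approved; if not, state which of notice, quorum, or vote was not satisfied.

Notice: 21 days given; 20 required. Satisfied.
Quorum: 20% of 22,308 = 4,461.60, rounded up to 4,462; 4,461 present. Not satisfied.
Vote: requires three-fourths of those present (4,461); 3/4 of 4461 = 3345.75, rounded up to 3346, so 3,346 needed; 3,762 in favor. Satisfied.

Invalid — quorum requirement not satisfied.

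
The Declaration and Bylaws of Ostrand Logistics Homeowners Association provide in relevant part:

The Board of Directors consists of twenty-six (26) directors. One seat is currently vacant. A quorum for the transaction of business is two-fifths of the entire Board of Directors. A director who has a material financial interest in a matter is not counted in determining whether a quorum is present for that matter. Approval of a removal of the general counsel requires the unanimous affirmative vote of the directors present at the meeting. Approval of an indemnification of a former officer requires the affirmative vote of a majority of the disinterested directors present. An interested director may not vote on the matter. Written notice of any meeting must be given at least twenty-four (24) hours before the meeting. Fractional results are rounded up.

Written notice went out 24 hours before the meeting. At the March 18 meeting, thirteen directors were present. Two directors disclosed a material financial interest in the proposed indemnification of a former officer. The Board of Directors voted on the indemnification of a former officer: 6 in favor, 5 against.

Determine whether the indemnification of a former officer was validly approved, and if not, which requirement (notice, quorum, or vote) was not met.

Notice: 24 hours given; 24 required (24 ≥ 24). Satisfied.
Quorum: 13 present, but the 2 interested directors do not count, leaving 11. Quorum is 11. Satisfied.
Vote: the indemnification of a former officer requires a majority of the disinterested directors present (13 − 2 = 11). A majority of 11 is 6, so 6 affirmative votes are needed; 6 voted in favor. Satisfied.

Valid — all requirements satisfied.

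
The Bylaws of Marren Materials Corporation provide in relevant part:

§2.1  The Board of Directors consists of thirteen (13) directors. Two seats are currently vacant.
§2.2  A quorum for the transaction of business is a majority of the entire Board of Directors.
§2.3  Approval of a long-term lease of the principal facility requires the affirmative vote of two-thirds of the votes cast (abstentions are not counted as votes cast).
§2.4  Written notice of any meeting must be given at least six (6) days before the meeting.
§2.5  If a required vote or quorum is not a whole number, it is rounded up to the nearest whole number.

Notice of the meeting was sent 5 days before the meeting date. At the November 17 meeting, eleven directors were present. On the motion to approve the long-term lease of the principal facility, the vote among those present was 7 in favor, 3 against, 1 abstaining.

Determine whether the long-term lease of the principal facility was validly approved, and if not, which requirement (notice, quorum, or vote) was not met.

Notice: 5 days given; 6 required (5 < 6). Not satisfied.
Quorum: 11 present; quorum is 7. Satisfied.
Vote: the long-term lease of the principal facility requires two-thirds of the votes cast (11 present − 1 abstaining = 10). 2/3 of 10 = 6.67, rounded up to 7, so 7 affirmative votes are needed; 7 voted in favor. Satisfied.

Invalid — notice requirement not satisfied.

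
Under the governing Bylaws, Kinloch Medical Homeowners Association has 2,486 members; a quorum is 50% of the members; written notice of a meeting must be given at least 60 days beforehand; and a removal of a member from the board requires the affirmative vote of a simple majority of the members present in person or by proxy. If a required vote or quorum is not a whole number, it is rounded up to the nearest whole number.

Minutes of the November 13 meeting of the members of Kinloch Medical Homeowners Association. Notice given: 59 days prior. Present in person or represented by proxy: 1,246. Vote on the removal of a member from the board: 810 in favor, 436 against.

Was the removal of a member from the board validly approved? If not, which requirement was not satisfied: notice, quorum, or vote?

Invalid — notice requirement not satisfied.

Notice: 59 days given; 60 required. Not satisfied.
Quorum: 50% of 2,486 = 1,243; 1,246 present. Satisfied.
Vote: requires a majority of those present (1,246); a majority of 1246 is 624, so 624 needed; 810 in favor. Satisfied.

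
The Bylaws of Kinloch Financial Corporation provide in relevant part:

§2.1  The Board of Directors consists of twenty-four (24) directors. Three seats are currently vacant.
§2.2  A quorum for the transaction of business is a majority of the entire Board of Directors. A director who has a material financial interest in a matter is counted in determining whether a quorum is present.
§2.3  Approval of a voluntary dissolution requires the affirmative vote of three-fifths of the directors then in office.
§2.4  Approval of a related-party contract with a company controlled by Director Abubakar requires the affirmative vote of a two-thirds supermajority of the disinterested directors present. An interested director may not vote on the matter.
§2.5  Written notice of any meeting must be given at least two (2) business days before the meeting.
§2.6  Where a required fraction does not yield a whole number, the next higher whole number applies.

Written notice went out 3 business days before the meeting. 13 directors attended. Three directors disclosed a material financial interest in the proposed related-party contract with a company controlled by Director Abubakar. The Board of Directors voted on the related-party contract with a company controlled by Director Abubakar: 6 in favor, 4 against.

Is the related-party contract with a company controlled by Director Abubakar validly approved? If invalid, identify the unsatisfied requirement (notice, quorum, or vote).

Invalid — vote requirement not satisfied.

Notice: 3 business days given; 2 required (3 ≥ 2). Satisfied.
Quorum: 13 present (interested directors count toward quorum); quorum is 13. Satisfied.
Vote: the related-party contract with a company controlled by Director Abubakar requires two-thirds of the disinterested directors present (13 − 3 = 10). 2/3 of 10 = 6.67, rounded up to 7, so 7 affirmative votes are needed; 6 voted in favor. Not satisfied.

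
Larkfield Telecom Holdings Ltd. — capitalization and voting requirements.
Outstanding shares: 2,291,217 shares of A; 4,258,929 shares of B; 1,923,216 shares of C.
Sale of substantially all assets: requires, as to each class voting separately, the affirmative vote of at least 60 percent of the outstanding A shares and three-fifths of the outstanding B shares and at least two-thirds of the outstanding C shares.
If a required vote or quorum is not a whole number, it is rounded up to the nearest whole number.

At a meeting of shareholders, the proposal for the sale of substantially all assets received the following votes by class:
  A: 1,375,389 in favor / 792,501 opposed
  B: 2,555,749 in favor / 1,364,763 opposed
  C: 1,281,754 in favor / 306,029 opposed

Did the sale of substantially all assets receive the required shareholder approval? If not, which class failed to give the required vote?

Not approved — the C shares did not give the required vote.

A: 3/5 of 2291217 = 1374730.20, rounded up to 1374731; 1,374,731 required, 1,375,389 in favor — approved.
B: 3/5 of 4258929 = 2555357.40, rounded up to 2555358; 2,555,358 required, 2,555,749 in favor — approved.
C: 2/3 of 1923216 = 1282144; 1,282,144 required, 1,281,754 in favor — not approved.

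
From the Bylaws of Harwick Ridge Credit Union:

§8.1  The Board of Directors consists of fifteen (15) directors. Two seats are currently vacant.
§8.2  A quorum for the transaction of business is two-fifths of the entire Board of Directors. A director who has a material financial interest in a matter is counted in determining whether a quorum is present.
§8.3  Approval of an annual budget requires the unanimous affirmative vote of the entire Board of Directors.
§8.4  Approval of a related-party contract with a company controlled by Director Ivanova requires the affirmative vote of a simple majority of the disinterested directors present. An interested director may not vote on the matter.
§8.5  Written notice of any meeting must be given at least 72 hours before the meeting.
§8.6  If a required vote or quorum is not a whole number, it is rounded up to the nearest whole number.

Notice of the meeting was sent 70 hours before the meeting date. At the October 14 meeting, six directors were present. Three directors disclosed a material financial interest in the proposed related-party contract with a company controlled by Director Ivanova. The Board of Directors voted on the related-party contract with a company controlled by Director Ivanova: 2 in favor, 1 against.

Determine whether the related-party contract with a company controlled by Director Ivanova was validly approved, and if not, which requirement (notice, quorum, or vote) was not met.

Notice: 70 hours given; 72 required (70 < 72). Not satisfied.
Quorum: 6 present (interested directors count toward quorum); quorum is 6. Satisfied.
Vote: the related-party contract with a company controlled by Director Ivanova requires a majority of the disinterested directors present (6 − 3 = 3). A majority of 3 is 2, so 2 affirmative votes are needed; 2 voted in favor. Satisfied.

Invalid — notice requirement not satisfied.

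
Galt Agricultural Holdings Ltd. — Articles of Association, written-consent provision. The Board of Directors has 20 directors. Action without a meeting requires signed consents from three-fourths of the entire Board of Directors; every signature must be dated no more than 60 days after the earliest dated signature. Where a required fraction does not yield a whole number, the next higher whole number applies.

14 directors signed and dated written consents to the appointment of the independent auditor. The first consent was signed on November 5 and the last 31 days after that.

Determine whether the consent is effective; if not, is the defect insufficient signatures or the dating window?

Not effective — insufficient signatures.

Signatures required: three-fourths of 20 — 3/4 of 20 = 15, so 15 needed; 14 signed. Insufficient.
Dating window: the latest signature is 31 days after the earliest; the limit is 60 days. Within the window.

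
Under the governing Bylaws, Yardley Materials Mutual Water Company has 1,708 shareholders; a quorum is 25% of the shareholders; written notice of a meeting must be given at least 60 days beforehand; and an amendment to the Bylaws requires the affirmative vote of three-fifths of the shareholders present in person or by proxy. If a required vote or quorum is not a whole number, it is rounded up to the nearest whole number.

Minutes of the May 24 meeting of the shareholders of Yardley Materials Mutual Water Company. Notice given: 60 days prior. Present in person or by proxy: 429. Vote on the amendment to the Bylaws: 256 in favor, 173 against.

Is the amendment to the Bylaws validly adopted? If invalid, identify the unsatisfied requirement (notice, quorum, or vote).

Notice: 60 days given; 60 required. Satisfied.
Quorum: 25% of 1,708 = 427; 429 present. Satisfied.
Vote: requires three-fifths of those present (429); 3/5 of 429 = 257.40, rounded up to 258, so 258 needed; 256 in favor. Not satisfied.

Invalid — vote requirement not satisfied.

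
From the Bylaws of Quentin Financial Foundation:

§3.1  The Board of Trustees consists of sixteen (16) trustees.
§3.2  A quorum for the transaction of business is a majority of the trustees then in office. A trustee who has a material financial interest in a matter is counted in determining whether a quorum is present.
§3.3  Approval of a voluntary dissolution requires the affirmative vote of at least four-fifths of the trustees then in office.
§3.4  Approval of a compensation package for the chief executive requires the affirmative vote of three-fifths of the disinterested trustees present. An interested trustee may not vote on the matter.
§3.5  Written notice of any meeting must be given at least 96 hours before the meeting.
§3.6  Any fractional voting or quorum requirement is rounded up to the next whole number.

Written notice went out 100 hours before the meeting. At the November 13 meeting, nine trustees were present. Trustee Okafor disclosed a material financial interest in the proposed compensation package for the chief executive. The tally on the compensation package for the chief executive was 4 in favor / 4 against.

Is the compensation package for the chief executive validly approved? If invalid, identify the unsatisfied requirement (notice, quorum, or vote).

Notice: 100 hours given; 96 required (100 ≥ 96). Satisfied.
Quorum: 9 present (interested trustees count toward quorum); quorum is 9. Satisfied.
Vote: the compensation package for the chief executive requires three-fifths of the disinterested trustees present (9 − 1 = 8). 3/5 of 8 = 4.80, rounded up to 5, so 5 affirmative votes are needed; 4 voted in favor. Not satisfied.

Invalid — vote requirement not satisfied.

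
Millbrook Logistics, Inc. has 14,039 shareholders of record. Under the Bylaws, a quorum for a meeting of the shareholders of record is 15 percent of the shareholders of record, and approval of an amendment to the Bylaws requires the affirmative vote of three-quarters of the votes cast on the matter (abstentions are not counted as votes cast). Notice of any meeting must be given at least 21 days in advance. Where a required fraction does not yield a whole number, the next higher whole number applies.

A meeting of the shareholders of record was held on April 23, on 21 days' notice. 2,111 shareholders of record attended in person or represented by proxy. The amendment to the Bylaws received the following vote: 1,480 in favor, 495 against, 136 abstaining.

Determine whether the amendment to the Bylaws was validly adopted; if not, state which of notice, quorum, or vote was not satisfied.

Notice: 21 days given; 21 required. Satisfied.
Quorum: 15% of 14,039 = 2,105.85, rounded up to 2,106; 2,111 present. Satisfied.
Vote: requires three-fourths of the votes cast (2,111 − 136 abstaining = 1,975); 3/4 of 1975 = 1481.25, rounded up to 1482, so 1,482 needed; 1,480 in favor. Not satisfied.

Invalid — vote requirement not satisfied.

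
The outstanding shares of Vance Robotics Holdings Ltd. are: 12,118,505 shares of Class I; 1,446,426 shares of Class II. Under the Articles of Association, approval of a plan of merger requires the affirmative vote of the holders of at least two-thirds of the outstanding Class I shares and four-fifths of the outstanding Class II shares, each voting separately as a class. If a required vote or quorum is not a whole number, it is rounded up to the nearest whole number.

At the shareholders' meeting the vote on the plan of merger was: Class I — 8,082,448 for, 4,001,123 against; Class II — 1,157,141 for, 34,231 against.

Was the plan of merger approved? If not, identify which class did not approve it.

Approved — every class gave the required vote.

Class I: 2/3 of 12118505 = 8079003.33, rounded up to 8079004; 8,079,004 required, 8,082,448 in favor — approved.
Class II: 4/5 of 1446426 = 1157140.80, rounded up to 1157141; 1,157,141 required, 1,157,141 in favor — approved.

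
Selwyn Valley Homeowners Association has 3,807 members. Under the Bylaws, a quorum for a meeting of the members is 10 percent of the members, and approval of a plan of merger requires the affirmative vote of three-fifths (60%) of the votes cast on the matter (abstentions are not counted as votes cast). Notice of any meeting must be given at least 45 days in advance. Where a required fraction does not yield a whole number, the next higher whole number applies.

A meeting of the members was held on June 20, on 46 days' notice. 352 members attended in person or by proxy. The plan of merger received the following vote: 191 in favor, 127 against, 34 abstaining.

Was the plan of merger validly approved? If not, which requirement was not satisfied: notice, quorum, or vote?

Notice: 46 days given; 45 required. Satisfied.
Quorum: 10% of 3,807 = 380.70, rounded up to 381; 352 present. Not satisfied.
Vote: requires three-fifths of the votes cast (352 − 34 abstaining = 318); 3/5 of 318 = 190.80, rounded up to 191, so 191 needed; 191 in favor. Satisfied.

Invalid — quorum requirement not satisfied.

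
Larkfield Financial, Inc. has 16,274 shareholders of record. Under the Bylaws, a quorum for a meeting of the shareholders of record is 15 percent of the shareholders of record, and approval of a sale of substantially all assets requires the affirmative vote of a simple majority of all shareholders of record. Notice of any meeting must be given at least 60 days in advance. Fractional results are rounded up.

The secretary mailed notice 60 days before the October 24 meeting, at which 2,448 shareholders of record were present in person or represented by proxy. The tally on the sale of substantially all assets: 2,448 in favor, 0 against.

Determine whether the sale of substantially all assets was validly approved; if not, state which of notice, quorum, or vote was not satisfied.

Invalid — vote requirement not satisfied.

Notice: 60 days given; 60 required. Satisfied.
Quorum: 15% of 16,274 = 2,441.10, rounded up to 2,442; 2,448 present. Satisfied.
Vote: requires a majority of all shareholders of record (16,274); a majority of 16274 is 8138, so 8,138 needed; 2,448 in favor. Not satisfied.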